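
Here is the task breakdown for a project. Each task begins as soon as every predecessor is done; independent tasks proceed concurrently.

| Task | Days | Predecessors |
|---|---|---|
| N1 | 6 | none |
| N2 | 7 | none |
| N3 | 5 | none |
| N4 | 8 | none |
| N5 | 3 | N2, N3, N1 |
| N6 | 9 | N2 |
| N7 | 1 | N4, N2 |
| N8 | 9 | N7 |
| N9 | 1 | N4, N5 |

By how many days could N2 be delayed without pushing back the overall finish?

N4→N7→N8 = 8+1+9 = 18 sets the makespan at 18 days.
The longest chain containing N2 totals 17 days.
Slack of N2 = 1 − 0 = 1 day.

1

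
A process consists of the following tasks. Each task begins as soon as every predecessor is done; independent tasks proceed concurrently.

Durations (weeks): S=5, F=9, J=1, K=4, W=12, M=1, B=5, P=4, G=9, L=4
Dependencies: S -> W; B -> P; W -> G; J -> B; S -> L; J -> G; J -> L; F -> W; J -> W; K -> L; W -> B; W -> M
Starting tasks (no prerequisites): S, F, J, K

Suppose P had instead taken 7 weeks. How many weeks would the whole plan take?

33

As given, the longest chain is F→W→B→P = 9+12+5+4 = 30, so the finish is 30 weeks.
P is on the critical path; changing it to 7 makes that path 33 weeks.
No other chain overtakes it, so the finish is 33 weeks.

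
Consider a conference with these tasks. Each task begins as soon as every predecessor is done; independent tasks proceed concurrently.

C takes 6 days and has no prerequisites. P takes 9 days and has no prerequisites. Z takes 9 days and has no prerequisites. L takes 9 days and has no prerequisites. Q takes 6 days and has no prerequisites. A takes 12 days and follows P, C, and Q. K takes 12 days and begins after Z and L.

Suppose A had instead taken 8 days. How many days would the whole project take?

21

Actual critical path: P→A = 9+12 = 21 ⇒ 21 days.
A lies on that path, so at 8 days the path becomes 17 days.
New critical path: Z→K = 9+12 = 21 ⇒ 21 days.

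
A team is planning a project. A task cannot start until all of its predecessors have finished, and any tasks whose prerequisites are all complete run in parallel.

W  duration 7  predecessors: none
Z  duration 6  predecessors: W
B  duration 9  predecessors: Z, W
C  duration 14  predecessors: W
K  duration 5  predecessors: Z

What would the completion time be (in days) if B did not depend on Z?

Original critical path: W→Z→B = 7+6+9 = 22 ⇒ 22 days.
Without Z→B, B's earliest start moves from 13 to 7.
The longest chain is now W→C = 7+14 = 21, so the job takes 21 days.

21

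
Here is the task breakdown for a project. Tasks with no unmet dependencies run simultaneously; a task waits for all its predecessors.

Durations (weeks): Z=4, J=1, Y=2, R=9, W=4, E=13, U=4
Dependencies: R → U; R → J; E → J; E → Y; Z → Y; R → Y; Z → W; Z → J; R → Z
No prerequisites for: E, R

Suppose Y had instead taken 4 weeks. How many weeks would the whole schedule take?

17

Baseline: R→Z→W = 9+4+4 = 17 → 17 weeks.
The longest path through Y is only 15 weeks, so Y has float 2.
Now E→Y = 13+4 = 17 is longest, so the finish becomes 17 weeks.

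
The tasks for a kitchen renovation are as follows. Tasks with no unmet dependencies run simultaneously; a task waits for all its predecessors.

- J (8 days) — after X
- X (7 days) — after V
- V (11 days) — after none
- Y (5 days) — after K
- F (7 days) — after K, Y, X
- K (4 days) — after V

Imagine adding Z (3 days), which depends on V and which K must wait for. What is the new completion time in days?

30

Originally the project takes 27 days.
With Z inserted, K now waits for max(V, Z).
New critical path: V→Z→K→Y→F = 11+3+4+5+7 = 30 ⇒ 30 days.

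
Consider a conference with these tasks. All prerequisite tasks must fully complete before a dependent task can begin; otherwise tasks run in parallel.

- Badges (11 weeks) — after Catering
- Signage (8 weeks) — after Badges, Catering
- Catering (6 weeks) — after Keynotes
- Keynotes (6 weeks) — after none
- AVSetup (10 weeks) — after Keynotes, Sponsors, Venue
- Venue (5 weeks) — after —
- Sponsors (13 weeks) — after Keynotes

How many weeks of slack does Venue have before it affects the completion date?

16

The longest chain is Keynotes→Catering→Badges→Signage = 6+6+11+8 = 31; overall finish 31 weeks.
Venue finishes as early as 5 and must finish by 21.
So Venue can slip 21 − 5 = 16 weeks.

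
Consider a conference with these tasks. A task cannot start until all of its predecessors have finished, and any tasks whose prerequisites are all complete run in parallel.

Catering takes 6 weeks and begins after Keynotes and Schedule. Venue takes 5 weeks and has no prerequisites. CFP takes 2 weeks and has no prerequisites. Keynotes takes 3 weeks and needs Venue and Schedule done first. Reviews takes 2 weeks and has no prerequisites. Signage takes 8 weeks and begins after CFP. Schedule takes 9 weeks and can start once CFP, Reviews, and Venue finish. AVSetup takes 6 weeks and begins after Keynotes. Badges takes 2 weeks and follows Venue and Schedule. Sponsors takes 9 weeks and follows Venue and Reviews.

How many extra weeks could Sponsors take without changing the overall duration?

9

Critical path: Venue→Schedule→Keynotes→Catering = 5+9+3+6 = 23, so the finish is 23 weeks.
Sponsors finishes as early as 14 and must finish by 23.
Slack of Sponsors = 14 − 5 = 9 weeks.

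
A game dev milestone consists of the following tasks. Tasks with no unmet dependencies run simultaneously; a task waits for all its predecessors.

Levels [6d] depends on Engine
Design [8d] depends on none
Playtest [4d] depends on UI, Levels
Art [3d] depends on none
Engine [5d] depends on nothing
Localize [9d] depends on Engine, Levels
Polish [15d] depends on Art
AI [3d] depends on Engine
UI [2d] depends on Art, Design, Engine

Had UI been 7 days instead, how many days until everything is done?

20

As given, the longest chain is Engine→Levels→Localize = 5+6+9 = 20, so the finish is 20 days.
UI is off the critical path — its longest chain is 14 days, giving 6 of slack.
The critical path is still Engine→Levels→Localize; finish is now 20 days.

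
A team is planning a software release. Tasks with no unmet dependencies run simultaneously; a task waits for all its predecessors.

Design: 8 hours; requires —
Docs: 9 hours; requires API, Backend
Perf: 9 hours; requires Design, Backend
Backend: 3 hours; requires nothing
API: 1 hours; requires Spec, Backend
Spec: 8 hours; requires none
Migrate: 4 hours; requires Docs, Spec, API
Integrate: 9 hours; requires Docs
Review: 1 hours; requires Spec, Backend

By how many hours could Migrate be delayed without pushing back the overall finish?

5

Critical path: Spec→API→Docs→Integrate = 8+1+9+9 = 27, so the finish is 27 hours.
The longest chain containing Migrate totals 22 hours.
So Migrate can slip 27 − 22 = 5 hours.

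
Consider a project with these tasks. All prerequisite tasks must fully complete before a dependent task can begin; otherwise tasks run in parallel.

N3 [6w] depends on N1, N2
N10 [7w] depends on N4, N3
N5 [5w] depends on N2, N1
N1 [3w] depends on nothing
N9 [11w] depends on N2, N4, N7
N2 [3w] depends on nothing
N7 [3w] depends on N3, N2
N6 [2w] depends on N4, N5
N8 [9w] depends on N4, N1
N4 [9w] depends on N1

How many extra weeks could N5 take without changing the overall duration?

The longest chain is N1→N3→N7→N9 = 3+6+3+11 = 23; overall finish 23 weeks.
Longest path through N5: 10 weeks (earliest finish 8, latest finish 21).
So N5 can slip 21 − 8 = 13 weeks.

13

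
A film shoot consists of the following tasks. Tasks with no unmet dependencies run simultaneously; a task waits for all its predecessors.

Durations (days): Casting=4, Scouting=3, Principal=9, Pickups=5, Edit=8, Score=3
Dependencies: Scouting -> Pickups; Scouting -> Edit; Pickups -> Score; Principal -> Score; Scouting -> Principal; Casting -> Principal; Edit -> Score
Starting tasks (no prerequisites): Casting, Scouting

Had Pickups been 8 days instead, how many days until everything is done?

The binding path is Casting→Principal→Score = 4+9+3 = 16; finish at 16 days.
Pickups has 5 days of float (longest path through it is 11).
That remains the longest chain; total 16 days.

16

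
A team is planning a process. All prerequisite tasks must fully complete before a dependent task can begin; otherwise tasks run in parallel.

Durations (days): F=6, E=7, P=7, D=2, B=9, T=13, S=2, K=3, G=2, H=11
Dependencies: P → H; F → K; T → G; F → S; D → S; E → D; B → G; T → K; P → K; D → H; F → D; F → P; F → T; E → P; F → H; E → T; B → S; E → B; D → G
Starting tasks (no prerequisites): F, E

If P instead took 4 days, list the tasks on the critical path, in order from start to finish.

E, T, K

Actual critical path: E→P→H = 7+7+11 = 25 ⇒ 25 days.
P lies on that path, so at 4 days the path becomes 22 days.
Now E→T→K = 7+13+3 = 23 is longest, so the finish becomes 23 days.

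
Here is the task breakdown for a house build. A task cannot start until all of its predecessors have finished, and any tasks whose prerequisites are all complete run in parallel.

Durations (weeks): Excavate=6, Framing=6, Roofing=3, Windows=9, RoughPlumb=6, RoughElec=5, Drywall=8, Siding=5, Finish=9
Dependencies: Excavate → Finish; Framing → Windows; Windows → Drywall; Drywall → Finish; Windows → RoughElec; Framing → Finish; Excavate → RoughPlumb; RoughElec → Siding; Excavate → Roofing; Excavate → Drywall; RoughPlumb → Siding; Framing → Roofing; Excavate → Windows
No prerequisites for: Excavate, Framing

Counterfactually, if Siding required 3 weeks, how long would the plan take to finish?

32

As given, the longest chain is Excavate→Windows→Drywall→Finish = 6+9+8+9 = 32, so the finish is 32 weeks.
Siding has 7 weeks of float (longest path through it is 25).
No other chain overtakes it, so the finish is 32 weeks.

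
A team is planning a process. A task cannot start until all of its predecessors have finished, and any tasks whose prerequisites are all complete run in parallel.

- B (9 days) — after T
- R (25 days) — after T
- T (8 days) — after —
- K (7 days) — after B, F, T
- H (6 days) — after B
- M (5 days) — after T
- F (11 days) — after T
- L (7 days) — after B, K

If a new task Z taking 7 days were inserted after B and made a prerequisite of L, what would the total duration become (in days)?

33

Originally the project takes 33 days.
With Z inserted, L now waits for max(B, K, Z).
New critical path: T→F→K→L = 8+11+7+7 = 33 ⇒ 33 days.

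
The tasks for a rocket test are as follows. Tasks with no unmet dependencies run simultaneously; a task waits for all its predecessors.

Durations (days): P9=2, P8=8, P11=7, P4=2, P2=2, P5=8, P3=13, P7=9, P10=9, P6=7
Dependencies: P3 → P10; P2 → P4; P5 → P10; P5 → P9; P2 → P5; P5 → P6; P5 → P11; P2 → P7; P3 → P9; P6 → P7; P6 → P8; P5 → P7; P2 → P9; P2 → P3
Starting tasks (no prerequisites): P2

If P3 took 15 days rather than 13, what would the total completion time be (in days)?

Baseline: P2→P5→P6→P7 = 2+8+7+9 = 26 → 26 days.
P3 has 2 days of float (longest path through it is 24).
Now P2→P3→P10 = 2+15+9 = 26 is longest, so the finish becomes 26 days.

26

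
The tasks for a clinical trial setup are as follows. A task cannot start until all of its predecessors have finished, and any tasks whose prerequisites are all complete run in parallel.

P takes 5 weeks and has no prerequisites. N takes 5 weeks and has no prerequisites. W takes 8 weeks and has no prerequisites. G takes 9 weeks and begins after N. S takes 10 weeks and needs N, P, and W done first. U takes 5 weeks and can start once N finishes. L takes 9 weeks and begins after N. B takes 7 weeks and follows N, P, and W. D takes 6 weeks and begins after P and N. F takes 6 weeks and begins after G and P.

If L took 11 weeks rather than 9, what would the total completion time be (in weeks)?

20

Baseline: N→G→F = 5+9+6 = 20 → 20 weeks.
The longest path through L is only 14 weeks, so L has float 6.
The critical path is still N→G→F; finish is now 20 weeks.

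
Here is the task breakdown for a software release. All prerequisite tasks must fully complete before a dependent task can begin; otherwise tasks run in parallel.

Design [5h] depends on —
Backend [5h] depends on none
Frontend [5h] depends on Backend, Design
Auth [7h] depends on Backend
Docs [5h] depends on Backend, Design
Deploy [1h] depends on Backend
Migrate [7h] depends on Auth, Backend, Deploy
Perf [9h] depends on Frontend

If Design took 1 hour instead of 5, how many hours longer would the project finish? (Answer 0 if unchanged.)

The binding path is Design→Frontend→Perf = 5+5+9 = 19; finish at 19 hours.
Design lies on that path, so at 1 hour the path becomes 15 hours.
New critical path: Backend→Frontend→Perf = 5+5+9 = 19 ⇒ 19 hours.
Change in finish: 19 − 19 = +0 hours.

0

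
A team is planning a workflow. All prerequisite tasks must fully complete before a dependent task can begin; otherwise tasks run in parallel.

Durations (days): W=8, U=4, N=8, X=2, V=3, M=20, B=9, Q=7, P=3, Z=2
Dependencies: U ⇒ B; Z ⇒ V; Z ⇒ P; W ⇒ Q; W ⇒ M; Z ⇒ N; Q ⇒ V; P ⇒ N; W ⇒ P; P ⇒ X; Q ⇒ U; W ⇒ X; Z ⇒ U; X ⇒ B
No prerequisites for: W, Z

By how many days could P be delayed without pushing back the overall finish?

Critical path: W→Q→U→B = 8+7+4+9 = 28, so the finish is 28 days.
The longest chain containing P totals 22 days.
Float = 28 − 22 = 6.

6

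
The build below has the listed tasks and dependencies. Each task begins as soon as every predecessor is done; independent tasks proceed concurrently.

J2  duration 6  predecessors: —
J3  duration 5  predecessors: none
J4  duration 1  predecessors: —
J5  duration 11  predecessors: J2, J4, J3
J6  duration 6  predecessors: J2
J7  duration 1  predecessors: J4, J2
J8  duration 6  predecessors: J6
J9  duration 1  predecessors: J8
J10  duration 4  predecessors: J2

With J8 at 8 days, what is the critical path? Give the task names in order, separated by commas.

J2, J6, J8, J9

Baseline: J2→J6→J8→J9 = 6+6+6+1 = 19 → 19 days.
Since J8 is critical, the +2 change carries straight to that chain (now 21 days).
The critical path is still J2→J6→J8→J9; finish is now 21 days.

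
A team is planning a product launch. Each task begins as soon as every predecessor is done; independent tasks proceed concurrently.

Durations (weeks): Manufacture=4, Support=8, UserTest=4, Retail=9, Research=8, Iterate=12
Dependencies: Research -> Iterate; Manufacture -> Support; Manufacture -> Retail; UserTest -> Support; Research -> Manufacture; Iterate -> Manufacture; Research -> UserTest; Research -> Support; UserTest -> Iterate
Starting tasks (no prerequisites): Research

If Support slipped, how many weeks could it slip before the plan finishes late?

Research→UserTest→Iterate→Manufacture→Retail = 8+4+12+4+9 = 37 sets the makespan at 37 weeks.
Support finishes as early as 36 and must finish by 37.
Float = 37 − 36 = 1.

1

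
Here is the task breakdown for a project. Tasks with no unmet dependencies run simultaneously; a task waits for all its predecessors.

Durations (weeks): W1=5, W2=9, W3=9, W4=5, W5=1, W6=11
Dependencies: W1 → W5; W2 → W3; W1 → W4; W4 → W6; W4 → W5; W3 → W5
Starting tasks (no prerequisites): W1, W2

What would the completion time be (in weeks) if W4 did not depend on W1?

19

Before: longest chain W1→W4→W6 = 5+5+11 = 21, finish 21.
Without W1→W4, W4's earliest start moves from 5 to 0.
The longest chain is now W2→W3→W5 = 9+9+1 = 19, so the project takes 19 weeks.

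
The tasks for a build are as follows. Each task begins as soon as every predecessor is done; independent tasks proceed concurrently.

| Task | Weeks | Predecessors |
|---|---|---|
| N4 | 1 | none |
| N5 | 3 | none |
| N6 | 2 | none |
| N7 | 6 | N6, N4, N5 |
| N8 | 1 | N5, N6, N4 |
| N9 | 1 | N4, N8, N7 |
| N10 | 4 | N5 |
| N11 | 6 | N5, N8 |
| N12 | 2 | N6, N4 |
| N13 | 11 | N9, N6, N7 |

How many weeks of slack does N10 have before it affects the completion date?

14

N5→N7→N9→N13 = 3+6+1+11 = 21 sets the makespan at 21 weeks.
Longest path through N10: 7 weeks (earliest finish 7, latest finish 21).
Float = 21 − 7 = 14.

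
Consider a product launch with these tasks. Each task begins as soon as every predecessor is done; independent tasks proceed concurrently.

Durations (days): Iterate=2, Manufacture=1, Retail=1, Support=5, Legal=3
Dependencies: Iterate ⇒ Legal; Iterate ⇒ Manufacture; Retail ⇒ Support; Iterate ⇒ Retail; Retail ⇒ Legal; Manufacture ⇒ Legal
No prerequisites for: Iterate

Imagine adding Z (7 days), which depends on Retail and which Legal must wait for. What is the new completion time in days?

Originally the schedule takes 8 days.
With Z inserted, Legal now waits for max(Manufacture, Iterate, Retail, Z).
New critical path: Iterate→Retail→Z→Legal = 2+1+7+3 = 13 ⇒ 13 days.

13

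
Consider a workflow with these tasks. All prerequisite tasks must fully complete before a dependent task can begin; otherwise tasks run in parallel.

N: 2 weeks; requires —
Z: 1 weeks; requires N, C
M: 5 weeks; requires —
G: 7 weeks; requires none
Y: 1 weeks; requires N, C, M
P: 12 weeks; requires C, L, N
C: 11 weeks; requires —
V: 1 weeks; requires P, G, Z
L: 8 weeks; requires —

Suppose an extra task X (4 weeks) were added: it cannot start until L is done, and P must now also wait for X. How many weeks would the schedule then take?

Originally the schedule takes 24 weeks.
With X inserted, P now waits for max(C, L, N, X).
New critical path: L→X→P→V = 8+4+12+1 = 25 ⇒ 25 weeks.

25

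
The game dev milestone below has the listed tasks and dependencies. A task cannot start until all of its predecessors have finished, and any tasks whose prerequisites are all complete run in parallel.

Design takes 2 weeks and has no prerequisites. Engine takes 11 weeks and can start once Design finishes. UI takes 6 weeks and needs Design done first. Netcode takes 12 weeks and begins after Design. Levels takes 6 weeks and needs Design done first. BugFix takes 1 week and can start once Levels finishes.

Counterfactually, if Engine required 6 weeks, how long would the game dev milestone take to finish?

The binding path is Design→Netcode = 2+12 = 14; finish at 14 weeks.
The longest path through Engine is only 13 weeks, so Engine has float 1.
The critical path is still Design→Netcode; finish is now 14 weeks.

14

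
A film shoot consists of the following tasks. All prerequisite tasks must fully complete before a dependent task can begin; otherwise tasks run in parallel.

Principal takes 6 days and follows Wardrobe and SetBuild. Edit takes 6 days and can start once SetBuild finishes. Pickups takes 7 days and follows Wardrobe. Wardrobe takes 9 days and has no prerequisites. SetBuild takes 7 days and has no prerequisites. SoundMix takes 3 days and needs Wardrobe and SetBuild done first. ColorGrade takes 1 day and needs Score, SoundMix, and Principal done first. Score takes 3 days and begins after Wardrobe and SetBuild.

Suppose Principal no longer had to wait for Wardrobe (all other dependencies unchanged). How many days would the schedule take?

With the dependency in place, Wardrobe→Principal→ColorGrade = 9+6+1 = 16 sets the finish at 16 days.
Without Wardrobe→Principal, Principal's earliest start moves from 9 to 7.
After: Wardrobe→Pickups = 9+7 = 16 → 16 days.

16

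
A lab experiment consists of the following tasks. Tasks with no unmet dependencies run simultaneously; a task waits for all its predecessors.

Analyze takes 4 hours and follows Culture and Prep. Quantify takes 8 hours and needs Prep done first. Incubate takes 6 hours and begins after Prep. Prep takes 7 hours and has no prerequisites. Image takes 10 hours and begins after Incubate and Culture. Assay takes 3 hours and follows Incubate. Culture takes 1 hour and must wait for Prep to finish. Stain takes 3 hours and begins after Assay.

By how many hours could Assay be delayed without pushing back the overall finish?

Prep→Incubate→Image = 7+6+10 = 23 sets the makespan at 23 hours.
The longest chain containing Assay totals 19 hours.
So Assay can slip 20 − 16 = 4 hours.

4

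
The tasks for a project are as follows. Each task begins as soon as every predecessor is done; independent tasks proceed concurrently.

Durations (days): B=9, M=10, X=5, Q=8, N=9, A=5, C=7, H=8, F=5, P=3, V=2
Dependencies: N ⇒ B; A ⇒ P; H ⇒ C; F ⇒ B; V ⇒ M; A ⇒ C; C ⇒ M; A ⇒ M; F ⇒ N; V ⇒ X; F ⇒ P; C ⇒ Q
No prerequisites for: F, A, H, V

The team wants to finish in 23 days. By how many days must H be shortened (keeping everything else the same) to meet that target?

Current finish: 25 days; target: 23.
H is on every critical path, so each day cut from H cuts the finish by one (this holds down to a finish of 23).
Need 25 − 23 = 2 days off H → H becomes 6 days, finish becomes 23.

2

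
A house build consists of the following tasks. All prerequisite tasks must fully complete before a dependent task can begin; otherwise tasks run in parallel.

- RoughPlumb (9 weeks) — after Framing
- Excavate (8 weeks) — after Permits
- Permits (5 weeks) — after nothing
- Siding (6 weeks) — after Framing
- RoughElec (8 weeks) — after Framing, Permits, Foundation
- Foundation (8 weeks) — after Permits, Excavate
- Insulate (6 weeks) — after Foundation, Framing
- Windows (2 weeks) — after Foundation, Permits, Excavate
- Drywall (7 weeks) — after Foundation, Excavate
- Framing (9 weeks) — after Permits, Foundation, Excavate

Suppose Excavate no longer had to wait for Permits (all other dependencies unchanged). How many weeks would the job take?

With the dependency in place, Permits→Excavate→Foundation→Framing→RoughPlumb = 5+8+8+9+9 = 39 sets the finish at 39 weeks.
Without Permits→Excavate, Excavate's earliest start moves from 5 to 0.
The longest chain is now Excavate→Foundation→Framing→RoughPlumb = 8+8+9+9 = 34, so the job takes 34 weeks.

34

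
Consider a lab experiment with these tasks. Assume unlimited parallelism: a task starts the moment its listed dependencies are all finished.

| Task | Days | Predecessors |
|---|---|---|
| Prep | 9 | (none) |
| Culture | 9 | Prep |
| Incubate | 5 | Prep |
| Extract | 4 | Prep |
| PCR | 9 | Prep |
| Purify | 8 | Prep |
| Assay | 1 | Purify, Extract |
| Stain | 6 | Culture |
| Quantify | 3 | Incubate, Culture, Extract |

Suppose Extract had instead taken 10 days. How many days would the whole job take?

As given, the longest chain is Prep→Culture→Stain = 9+9+6 = 24, so the finish is 24 days.
The longest path through Extract is only 16 days, so Extract has float 8.
No other chain overtakes it, so the finish is 24 days.

24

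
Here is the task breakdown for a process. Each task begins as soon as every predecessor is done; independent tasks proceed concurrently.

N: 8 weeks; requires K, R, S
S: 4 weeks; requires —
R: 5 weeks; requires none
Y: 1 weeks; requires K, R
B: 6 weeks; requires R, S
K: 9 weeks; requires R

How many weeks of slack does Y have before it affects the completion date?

Critical path: R→K→N = 5+9+8 = 22, so the finish is 22 weeks.
The longest chain containing Y totals 15 weeks.
Slack of Y = 21 − 14 = 7 weeks.

7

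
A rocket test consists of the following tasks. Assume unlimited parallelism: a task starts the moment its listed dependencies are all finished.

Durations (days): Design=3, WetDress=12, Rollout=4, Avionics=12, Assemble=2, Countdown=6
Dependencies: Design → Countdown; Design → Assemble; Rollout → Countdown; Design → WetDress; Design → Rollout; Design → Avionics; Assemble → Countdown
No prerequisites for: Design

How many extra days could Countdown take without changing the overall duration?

2

Critical path: Design→Avionics = 3+12 = 15, so the finish is 15 days.
Longest path through Countdown: 13 days (earliest finish 13, latest finish 15).
Slack of Countdown = 9 − 7 = 2 days.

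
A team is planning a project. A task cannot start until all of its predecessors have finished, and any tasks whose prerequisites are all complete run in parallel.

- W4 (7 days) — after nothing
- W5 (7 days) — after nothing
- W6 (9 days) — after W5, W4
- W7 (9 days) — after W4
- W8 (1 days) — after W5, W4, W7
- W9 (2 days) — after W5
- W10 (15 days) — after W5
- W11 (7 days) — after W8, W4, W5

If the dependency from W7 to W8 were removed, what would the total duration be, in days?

22

Original critical path: W4→W7→W8→W11 = 7+9+1+7 = 24 ⇒ 24 days.
Without W7→W8, W8's earliest start moves from 16 to 7.
New critical path: W5→W10 = 7+15 = 22 ⇒ 22 days.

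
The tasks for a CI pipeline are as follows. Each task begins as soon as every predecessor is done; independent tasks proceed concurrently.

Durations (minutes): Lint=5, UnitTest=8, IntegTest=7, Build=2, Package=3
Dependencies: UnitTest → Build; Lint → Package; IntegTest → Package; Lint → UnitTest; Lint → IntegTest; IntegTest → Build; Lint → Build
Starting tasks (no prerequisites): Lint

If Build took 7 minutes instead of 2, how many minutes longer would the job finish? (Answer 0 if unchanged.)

The binding path is Lint→UnitTest→Build = 5+8+2 = 15; finish at 15 minutes.
Build lies on that path, so at 7 minutes the path becomes 20 minutes.
That remains the longest chain; total 20 minutes.
Change in finish: 20 − 15 = +5 minutes.

5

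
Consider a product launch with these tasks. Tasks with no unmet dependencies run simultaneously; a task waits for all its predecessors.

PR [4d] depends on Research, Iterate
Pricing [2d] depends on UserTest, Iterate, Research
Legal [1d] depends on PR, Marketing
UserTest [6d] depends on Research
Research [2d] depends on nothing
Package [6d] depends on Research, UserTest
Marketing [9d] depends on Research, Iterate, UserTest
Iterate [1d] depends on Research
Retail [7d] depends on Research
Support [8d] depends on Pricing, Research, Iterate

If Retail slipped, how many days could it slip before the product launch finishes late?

9

The longest chain is Research→UserTest→Pricing→Support = 2+6+2+8 = 18; overall finish 18 days.
Retail finishes as early as 9 and must finish by 18.
Float = 18 − 9 = 9.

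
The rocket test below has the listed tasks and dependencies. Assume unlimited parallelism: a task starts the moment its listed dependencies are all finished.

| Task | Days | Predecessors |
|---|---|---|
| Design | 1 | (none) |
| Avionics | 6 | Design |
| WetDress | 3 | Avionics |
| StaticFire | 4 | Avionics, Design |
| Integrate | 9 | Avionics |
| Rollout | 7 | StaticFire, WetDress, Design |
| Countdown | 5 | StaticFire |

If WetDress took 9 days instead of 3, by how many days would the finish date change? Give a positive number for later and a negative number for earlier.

5

Actual critical path: Design→Avionics→StaticFire→Rollout = 1+6+4+7 = 18 ⇒ 18 days.
The longest path through WetDress is only 17 days, so WetDress has float 1.
New critical path: Design→Avionics→WetDress→Rollout = 1+6+9+7 = 23 ⇒ 23 days.
Change in finish: 23 − 18 = +5 days.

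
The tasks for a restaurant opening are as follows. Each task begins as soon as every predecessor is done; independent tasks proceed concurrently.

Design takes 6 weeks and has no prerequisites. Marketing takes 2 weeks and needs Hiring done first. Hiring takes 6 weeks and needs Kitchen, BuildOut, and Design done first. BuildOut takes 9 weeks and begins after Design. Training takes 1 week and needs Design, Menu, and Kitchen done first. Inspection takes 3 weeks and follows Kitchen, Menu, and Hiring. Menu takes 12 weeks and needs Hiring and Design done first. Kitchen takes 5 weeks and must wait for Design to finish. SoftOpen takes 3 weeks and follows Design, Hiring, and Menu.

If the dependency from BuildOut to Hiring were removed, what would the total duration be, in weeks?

Original critical path: Design→BuildOut→Hiring→Menu→SoftOpen = 6+9+6+12+3 = 36 ⇒ 36 weeks.
Without BuildOut→Hiring, Hiring's earliest start moves from 15 to 11.
After: Design→Kitchen→Hiring→Menu→SoftOpen = 6+5+6+12+3 = 32 → 32 weeks.

32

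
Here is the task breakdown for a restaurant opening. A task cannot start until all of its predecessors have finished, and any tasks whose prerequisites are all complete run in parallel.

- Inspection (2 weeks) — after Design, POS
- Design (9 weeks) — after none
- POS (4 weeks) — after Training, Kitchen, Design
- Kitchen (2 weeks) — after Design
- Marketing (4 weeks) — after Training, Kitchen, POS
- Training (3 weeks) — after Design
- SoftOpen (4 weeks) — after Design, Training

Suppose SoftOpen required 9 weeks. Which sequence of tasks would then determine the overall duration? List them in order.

Baseline: Design→Training→POS→Marketing = 9+3+4+4 = 20 → 20 weeks.
SoftOpen is off the critical path — its longest chain is 16 weeks, giving 4 of slack.
New critical path: Design→Training→SoftOpen = 9+3+9 = 21 ⇒ 21 weeks.

Design, Training, SoftOpen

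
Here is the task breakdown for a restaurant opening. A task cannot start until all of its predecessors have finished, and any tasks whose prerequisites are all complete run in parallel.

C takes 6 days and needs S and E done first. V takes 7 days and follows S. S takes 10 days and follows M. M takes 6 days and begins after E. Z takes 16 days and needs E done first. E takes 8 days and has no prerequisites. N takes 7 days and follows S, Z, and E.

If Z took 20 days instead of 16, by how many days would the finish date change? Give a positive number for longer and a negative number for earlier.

The binding path is E→Z→N = 8+16+7 = 31; finish at 31 days.
Since Z is critical, the +4 change carries straight to that chain (now 35 days).
That remains the longest chain; total 35 days.
Change in finish: 35 − 31 = +4 days.

4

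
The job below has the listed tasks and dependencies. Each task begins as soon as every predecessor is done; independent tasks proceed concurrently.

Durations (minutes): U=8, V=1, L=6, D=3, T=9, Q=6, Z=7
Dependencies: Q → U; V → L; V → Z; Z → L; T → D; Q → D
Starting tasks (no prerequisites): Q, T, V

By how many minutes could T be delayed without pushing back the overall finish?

2

Critical path: Q→U = 6+8 = 14, so the finish is 14 minutes.
The longest chain containing T totals 12 minutes.
Slack of T = 2 − 0 = 2 minutes.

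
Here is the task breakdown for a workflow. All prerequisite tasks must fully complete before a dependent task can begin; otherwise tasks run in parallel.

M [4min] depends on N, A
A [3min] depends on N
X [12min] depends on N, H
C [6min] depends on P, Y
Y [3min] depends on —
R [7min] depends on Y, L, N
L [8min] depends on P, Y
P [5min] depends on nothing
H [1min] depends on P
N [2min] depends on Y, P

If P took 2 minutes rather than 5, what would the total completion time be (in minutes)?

Actual critical path: P→L→R = 5+8+7 = 20 ⇒ 20 minutes.
Since P is critical, the -3 change carries straight to that chain (now 17 minutes).
Now Y→L→R = 3+8+7 = 18 is longest, so the finish becomes 18 minutes.

18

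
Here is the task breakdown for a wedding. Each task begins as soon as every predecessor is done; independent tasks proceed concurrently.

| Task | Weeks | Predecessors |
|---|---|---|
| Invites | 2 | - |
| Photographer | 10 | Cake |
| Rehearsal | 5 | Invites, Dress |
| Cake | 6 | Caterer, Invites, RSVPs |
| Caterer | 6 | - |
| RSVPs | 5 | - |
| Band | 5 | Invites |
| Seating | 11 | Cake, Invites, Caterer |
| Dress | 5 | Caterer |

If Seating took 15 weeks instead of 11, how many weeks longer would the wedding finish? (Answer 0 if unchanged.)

4

Baseline: Caterer→Cake→Seating = 6+6+11 = 23 → 23 weeks.
Seating is on the critical path; changing it to 15 makes that path 27 weeks.
No other chain overtakes it, so the finish is 27 weeks.
Change in finish: 27 − 23 = +4 weeks.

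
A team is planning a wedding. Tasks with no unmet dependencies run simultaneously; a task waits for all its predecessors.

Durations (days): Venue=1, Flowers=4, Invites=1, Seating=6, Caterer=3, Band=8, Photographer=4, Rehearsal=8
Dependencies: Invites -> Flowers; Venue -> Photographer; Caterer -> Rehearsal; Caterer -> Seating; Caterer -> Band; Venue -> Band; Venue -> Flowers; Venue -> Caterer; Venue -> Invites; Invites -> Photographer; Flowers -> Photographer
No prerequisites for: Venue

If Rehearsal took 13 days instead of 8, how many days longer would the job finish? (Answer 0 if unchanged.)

As given, the longest chain is Venue→Caterer→Rehearsal = 1+3+8 = 12, so the finish is 12 days.
Since Rehearsal is critical, the +5 change carries straight to that chain (now 17 days).
No other chain overtakes it, so the finish is 17 days.
Change in finish: 17 − 12 = +5 days.

5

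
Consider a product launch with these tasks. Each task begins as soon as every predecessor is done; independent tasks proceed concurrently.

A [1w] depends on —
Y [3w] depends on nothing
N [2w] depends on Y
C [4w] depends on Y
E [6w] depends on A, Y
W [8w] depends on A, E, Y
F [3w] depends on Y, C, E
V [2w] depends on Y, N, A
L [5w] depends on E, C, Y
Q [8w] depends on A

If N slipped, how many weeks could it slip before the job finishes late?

The longest chain is Y→E→W = 3+6+8 = 17; overall finish 17 weeks.
The longest chain containing N totals 7 weeks.
So N can slip 15 − 5 = 10 weeks.

10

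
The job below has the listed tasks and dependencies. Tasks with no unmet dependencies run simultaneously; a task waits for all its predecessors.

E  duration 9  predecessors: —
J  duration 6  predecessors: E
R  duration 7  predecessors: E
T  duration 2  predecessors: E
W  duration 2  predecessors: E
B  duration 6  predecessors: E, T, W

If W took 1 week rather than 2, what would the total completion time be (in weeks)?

Baseline: E→W→B = 9+2+6 = 17 → 17 weeks.
W lies on that path, so at 1 week the path becomes 16 weeks.
The binding chain switches to E→T→B = 9+2+6 = 17; finish 17 weeks.

17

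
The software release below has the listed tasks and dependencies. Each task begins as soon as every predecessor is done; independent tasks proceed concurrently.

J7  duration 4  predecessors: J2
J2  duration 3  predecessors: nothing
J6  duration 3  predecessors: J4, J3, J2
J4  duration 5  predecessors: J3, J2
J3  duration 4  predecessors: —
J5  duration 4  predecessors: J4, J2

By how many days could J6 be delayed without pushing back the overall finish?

1

The longest chain is J3→J4→J5 = 4+5+4 = 13; overall finish 13 days.
The longest chain containing J6 totals 12 days.
Float = 13 − 12 = 1.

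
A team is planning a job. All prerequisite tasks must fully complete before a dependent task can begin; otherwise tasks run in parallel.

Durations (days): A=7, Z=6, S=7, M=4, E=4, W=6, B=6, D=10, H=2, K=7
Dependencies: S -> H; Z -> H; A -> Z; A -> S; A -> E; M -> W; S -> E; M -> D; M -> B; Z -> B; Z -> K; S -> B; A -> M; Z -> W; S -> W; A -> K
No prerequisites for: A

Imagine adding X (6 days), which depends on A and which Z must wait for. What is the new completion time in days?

Originally the job takes 21 days.
With X inserted, Z now waits for max(A, X).
New critical path: A→X→Z→K = 7+6+6+7 = 26 ⇒ 26 days.

26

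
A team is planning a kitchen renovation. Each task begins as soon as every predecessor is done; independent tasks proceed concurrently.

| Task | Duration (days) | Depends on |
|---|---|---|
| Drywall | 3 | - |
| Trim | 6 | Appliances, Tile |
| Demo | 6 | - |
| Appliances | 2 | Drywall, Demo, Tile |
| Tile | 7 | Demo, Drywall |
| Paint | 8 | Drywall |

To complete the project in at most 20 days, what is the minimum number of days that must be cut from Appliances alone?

1

Current finish: 21 days; target: 20.
Appliances is on every critical path, so each day cut from Appliances cuts the finish by one (this holds down to a finish of 20).
Need 21 − 20 = 1 day off Appliances → Appliances becomes 1 day, finish becomes 20.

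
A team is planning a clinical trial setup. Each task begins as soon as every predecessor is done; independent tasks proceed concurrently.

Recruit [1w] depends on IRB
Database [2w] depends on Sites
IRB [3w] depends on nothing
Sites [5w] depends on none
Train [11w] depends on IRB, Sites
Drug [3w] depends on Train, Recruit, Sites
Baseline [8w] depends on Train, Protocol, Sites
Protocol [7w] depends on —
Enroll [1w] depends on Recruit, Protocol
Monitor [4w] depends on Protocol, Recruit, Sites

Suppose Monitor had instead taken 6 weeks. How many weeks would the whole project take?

24

Baseline: Sites→Train→Baseline = 5+11+8 = 24 → 24 weeks.
Monitor is off the critical path — its longest chain is 11 weeks, giving 13 of slack.
No other chain overtakes it, so the finish is 24 weeks.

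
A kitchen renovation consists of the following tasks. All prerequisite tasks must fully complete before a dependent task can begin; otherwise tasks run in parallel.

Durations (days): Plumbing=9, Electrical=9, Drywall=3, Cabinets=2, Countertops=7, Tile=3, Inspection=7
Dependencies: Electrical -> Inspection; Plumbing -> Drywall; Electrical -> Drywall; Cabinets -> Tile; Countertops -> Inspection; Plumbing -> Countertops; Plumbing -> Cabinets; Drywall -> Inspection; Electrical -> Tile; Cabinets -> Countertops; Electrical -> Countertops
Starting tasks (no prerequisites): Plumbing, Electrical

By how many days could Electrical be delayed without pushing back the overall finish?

2

Critical path: Plumbing→Cabinets→Countertops→Inspection = 9+2+7+7 = 25, so the finish is 25 days.
The longest chain containing Electrical totals 23 days.
Float = 25 − 23 = 2.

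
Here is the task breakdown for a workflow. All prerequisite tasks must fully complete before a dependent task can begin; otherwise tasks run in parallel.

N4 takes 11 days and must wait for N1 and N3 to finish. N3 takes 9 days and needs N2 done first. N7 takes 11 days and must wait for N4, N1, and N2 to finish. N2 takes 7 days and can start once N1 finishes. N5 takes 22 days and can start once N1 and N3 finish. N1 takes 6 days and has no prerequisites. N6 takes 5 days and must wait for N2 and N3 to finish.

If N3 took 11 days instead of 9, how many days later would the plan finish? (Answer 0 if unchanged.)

2

Critical path before the change: N1→N2→N3→N4→N7 = 6+7+9+11+11 = 44 giving 44 days.
N3 is on the critical path; changing it to 11 makes that path 46 days.
The critical path is still N1→N2→N3→N4→N7; finish is now 46 days.
Change in finish: 46 − 44 = +2 days.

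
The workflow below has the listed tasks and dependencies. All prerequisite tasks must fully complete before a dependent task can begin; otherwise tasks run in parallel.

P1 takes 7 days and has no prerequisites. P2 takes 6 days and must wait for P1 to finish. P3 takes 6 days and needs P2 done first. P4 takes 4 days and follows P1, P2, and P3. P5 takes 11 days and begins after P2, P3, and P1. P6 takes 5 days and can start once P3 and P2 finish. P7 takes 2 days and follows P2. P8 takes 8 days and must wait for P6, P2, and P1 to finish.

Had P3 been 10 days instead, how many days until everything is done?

36

The binding path is P1→P2→P3→P6→P8 = 7+6+6+5+8 = 32; finish at 32 days.
Since P3 is critical, the +4 change carries straight to that chain (now 36 days).
The critical path is still P1→P2→P3→P6→P8; finish is now 36 days.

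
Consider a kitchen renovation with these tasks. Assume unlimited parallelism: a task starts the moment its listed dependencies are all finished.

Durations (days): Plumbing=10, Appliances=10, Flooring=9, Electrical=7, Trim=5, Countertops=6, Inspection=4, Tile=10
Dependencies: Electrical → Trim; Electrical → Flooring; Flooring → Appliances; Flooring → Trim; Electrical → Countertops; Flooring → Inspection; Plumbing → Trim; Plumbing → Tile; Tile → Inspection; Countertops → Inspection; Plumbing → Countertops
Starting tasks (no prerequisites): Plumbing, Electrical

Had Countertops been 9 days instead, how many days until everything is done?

26

Critical path before the change: Electrical→Flooring→Appliances = 7+9+10 = 26 giving 26 days.
Countertops is off the critical path — its longest chain is 20 days, giving 6 of slack.
The critical path is still Electrical→Flooring→Appliances; finish is now 26 days.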